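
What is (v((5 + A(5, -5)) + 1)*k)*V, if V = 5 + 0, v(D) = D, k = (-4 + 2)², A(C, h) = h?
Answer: 20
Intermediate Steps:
k = 4 (k = (-2)² = 4)
V = 5
(v((5 + A(5, -5)) + 1)*k)*V = (((5 - 5) + 1)*4)*5 = ((0 + 1)*4)*5 = (1*4)*5 = 4*5 = 20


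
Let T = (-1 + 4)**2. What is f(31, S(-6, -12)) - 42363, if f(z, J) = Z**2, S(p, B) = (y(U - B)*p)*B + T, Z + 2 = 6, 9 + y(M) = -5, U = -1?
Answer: -42347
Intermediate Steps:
y(M) = -14 (y(M) = -9 - 5 = -14)
Z = 4 (Z = -2 + 6 = 4)
T = 9 (T = 3**2 = 9)
S(p, B) = 9 - 14*B*p (S(p, B) = (-14*p)*B + 9 = -14*B*p + 9 = 9 - 14*B*p)
f(z, J) = 16 (f(z, J) = 4**2 = 16)
f(31, S(-6, -12)) - 42363 = 16 - 42363 = -42347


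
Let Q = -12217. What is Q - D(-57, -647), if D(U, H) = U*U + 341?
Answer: -15807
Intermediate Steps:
D(U, H) = 341 + U**2 (D(U, H) = U**2 + 341 = 341 + U**2)
Q - D(-57, -647) = -12217 - (341 + (-57)**2) = -12217 - (341 + 3249) = -12217 - 1*3590 = -12217 - 3590 = -15807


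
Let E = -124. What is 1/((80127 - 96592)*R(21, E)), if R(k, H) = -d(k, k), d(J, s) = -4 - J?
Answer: -1/411625 ≈ -2.4294e-6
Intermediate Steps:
R(k, H) = 4 + k (R(k, H) = -(-4 - k) = 4 + k)
1/((80127 - 96592)*R(21, E)) = 1/((80127 - 96592)*(4 + 21)) = 1/(-16465*25) = -1/16465*1/25 = -1/411625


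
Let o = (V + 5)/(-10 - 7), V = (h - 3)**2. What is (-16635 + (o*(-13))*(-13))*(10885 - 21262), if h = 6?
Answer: 2959115697/17 ≈ 1.7407e+8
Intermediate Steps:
V = 9 (V = (6 - 3)**2 = 3**2 = 9)
o = -14/17 (o = (9 + 5)/(-10 - 7) = 14/(-17) = 14*(-1/17) = -14/17 ≈ -0.82353)
(-16635 + (o*(-13))*(-13))*(10885 - 21262) = (-16635 - 14/17*(-13)*(-13))*(10885 - 21262) = (-16635 + (182/17)*(-13))*(-10377) = (-16635 - 2366/17)*(-10377) = -285161/17*(-10377) = 2959115697/17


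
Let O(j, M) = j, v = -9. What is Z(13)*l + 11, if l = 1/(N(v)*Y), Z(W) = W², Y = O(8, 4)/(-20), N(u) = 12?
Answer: -581/24 ≈ -24.208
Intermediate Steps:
Y = -⅖ (Y = 8/(-20) = 8*(-1/20) = -⅖ ≈ -0.40000)
l = -5/24 (l = 1/(12*(-⅖)) = (1/12)*(-5/2) = -5/24 ≈ -0.20833)
Z(13)*l + 11 = 13²*(-5/24) + 11 = 169*(-5/24) + 11 = -845/24 + 11 = -581/24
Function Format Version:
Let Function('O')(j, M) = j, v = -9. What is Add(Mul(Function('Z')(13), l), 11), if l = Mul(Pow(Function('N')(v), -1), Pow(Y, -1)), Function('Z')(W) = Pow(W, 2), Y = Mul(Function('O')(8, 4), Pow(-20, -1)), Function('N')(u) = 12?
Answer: Rational(-581, 24) ≈ -24.208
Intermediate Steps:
Y = Rational(-2, 5) (Y = Mul(8, Pow(-20, -1)) = Mul(8, Rational(-1, 20)) = Rational(-2, 5) ≈ -0.40000)
l = Rational(-5, 24) (l = Mul(Pow(12, -1), Pow(Rational(-2, 5), -1)) = Mul(Rational(1, 12), Rational(-5, 2)) = Rational(-5, 24) ≈ -0.20833)
Add(Mul(Function('Z')(13), l), 11) = Add(Mul(Pow(13, 2), Rational(-5, 24)), 11) = Add(Mul(169, Rational(-5, 24)), 11) = Add(Rational(-845, 24), 11) = Rational(-581, 24)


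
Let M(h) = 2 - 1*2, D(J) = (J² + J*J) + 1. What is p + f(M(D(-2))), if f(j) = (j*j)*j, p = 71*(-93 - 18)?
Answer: -7881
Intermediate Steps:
D(J) = 1 + 2*J² (D(J) = (J² + J²) + 1 = 2*J² + 1 = 1 + 2*J²)
M(h) = 0 (M(h) = 2 - 2 = 0)
p = -7881 (p = 71*(-111) = -7881)
f(j) = j³ (f(j) = j²*j = j³)
p + f(M(D(-2))) = -7881 + 0³ = -7881 + 0 = -7881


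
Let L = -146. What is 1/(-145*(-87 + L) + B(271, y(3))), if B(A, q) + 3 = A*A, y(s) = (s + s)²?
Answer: 1/107223 ≈ 9.3264e-6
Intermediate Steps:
y(s) = 4*s² (y(s) = (2*s)² = 4*s²)
B(A, q) = -3 + A² (B(A, q) = -3 + A*A = -3 + A²)
1/(-145*(-87 + L) + B(271, y(3))) = 1/(-145*(-87 - 146) + (-3 + 271²)) = 1/(-145*(-233) + (-3 + 73441)) = 1/(33785 + 73438) = 1/107223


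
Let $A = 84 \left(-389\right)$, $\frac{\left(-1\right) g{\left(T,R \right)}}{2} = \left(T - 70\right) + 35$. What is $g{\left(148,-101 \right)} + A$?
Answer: $-32902$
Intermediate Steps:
$g{\left(T,R \right)} = 70 - 2 T$ ($g{\left(T,R \right)} = - 2 \left(\left(T - 70\right) + 35\right) = - 2 \left(\left(-70 + T\right) + 35\right) = - 2 \left(-35 + T\right) = 70 - 2 T$)
$A = -32676$
$g{\left(148,-101 \right)} + A = \left(70 - 296\right) - 32676 = -226 - 32676 = -32902$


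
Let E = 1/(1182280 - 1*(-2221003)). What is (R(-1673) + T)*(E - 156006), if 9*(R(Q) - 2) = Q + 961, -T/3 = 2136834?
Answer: 30632267050982766764/30629547 ≈ 1.0001e+12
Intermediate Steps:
T = -6410502 (T = -3*2136834 = -6410502)
R(Q) = 979/9 + Q/9 (R(Q) = 2 + (Q + 961)/9 = 2 + (961 + Q)/9 = 2 + (961/9 + Q/9) = 979/9 + Q/9)
E = 1/3403283 (E = 1/(1182280 + 2221003) = 1/3403283 ≈ 2.9383e-7)
(R(-1673) + T)*(E - 156006) = ((979/9 + (1/9)*(-1673)) - 6410502)*(1/3403283 - 156006) = ((979/9 - 1673/9) - 6410502)*(-530932567697/3403283) = (-694/9 - 6410502)*(-530932567697/3403283) = -57695212/9*(-530932567697/3403283) = 30632267050982766764/30629547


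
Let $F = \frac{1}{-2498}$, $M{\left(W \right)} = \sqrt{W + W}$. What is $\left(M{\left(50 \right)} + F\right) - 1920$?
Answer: $- \frac{4771181}{2498} \approx -1910.0$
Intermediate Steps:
$M{\left(W \right)} = \sqrt{2} \sqrt{W}$ ($M{\left(W \right)} = \sqrt{2 W} = \sqrt{2} \sqrt{W}$)
$F = - \frac{1}{2498} \approx -0.00040032$
$\left(M{\left(50 \right)} + F\right) - 1920 = \left(\sqrt{2} \sqrt{50} - \frac{1}{2498}\right) - 1920 = \left(\sqrt{2} \cdot 5 \sqrt{2} - \frac{1}{2498}\right) - 1920 = \left(10 - \frac{1}{2498}\right) - 1920 = \frac{24979}{2498} - 1920 = - \frac{4771181}{2498}$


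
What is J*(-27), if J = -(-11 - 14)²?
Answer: 16875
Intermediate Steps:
J = -625 (J = -1*(-25)² = -1*625 = -625)
J*(-27) = -625*(-27) = 16875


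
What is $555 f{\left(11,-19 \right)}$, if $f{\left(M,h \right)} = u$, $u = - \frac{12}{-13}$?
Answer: $\frac{6660}{13} \approx 512.31$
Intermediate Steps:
$u = \frac{12}{13}$ ($u = \left(-12\right) \left(- \frac{1}{13}\right) = \frac{12}{13} \approx 0.92308$)
$f{\left(M,h \right)} = \frac{12}{13}$
$555 f{\left(11,-19 \right)} = 555 \cdot \frac{12}{13} = \frac{6660}{13}$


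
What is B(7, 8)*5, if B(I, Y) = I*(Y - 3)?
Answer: 175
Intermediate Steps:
B(I, Y) = I*(-3 + Y)
B(7, 8)*5 = (7*(-3 + 8))*5 = (7*5)*5 = 35*5 = 175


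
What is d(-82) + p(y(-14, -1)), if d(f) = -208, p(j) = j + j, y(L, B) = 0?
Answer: -208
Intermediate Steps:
p(j) = 2*j
d(-82) + p(y(-14, -1)) = -208 + 2*0 = -208 + 0 = -208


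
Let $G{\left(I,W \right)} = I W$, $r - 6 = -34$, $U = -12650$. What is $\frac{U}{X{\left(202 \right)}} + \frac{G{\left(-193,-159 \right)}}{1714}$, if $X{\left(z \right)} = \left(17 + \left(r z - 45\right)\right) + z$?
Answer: $\frac{94954117}{4698074} \approx 20.211$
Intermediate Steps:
$r = -28$ ($r = 6 - 34 = -28$)
$X{\left(z \right)} = -28 - 27 z$ ($X{\left(z \right)} = \left(17 - \left(45 + 28 z\right)\right) + z = \left(-28 - 28 z\right) + z = -28 - 27 z$)
$\frac{U}{X{\left(202 \right)}} + \frac{G{\left(-193,-159 \right)}}{1714} = - \frac{12650}{-28 - 5454} + \frac{\left(-193\right) \left(-159\right)}{1714} = - \frac{12650}{-28 - 5454} + 30687 \cdot \frac{1}{1714} = - \frac{12650}{-5482} + \frac{30687}{1714} = \left(-12650\right) \left(- \frac{1}{5482}\right) + \frac{30687}{1714} = \frac{6325}{2741} + \frac{30687}{1714} = \frac{94954117}{4698074}$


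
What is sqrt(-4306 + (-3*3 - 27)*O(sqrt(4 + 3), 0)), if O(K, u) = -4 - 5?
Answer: I*sqrt(3982) ≈ 63.103*I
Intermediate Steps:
O(K, u) = -9
sqrt(-4306 + (-3*3 - 27)*O(sqrt(4 + 3), 0)) = sqrt(-4306 + (-3*3 - 27)*(-9)) = sqrt(-4306 + (-9 - 27)*(-9)) = sqrt(-4306 - 36*(-9)) = sqrt(-4306 + 324) = sqrt(-3982) = I*sqrt(3982)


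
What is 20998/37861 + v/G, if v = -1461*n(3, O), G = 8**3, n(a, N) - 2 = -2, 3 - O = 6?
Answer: 20998/37861 ≈ 0.55461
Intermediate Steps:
O = -3 (O = 3 - 1*6 = 3 - 6 = -3)
n(a, N) = 0 (n(a, N) = 2 - 2 = 0)
G = 512
v = 0 (v = -1461*0 = 0)
20998/37861 + v/G = 20998/37861 + 0/512 = 20998*(1/37861) + 0*(1/512) = 20998/37861 + 0 = 20998/37861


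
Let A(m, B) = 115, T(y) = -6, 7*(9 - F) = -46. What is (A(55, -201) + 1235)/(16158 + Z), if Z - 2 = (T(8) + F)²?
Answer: 7350/88481 ≈ 0.083069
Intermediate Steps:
F = 109/7 (F = 9 - ⅐*(-46) = 9 + 46/7 = 109/7 ≈ 15.571)
Z = 4587/49 (Z = 2 + (-6 + 109/7)² = 2 + (67/7)² = 2 + 4489/49 = 4587/49 ≈ 93.612)
(A(55, -201) + 1235)/(16158 + Z) = (115 + 1235)/(16158 + 4587/49) = 1350/(796329/49) = 1350*(49/796329) = 7350/88481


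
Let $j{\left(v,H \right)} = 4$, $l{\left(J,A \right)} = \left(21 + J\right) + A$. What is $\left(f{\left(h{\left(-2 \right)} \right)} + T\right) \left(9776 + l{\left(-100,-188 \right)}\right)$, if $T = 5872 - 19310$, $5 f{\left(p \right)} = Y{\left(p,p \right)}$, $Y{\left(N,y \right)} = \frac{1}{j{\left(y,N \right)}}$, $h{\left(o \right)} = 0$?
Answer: $- \frac{2555629331}{20} \approx -1.2778 \cdot 10^{8}$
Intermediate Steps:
$l{\left(J,A \right)} = 21 + A + J$
$Y{\left(N,y \right)} = \frac{1}{4}$
$f{\left(p \right)} = \frac{1}{20}$ ($f{\left(p \right)} = \frac{1}{5} \cdot \frac{1}{4} = \frac{1}{20}$)
$T = -13438$ ($T = 5872 - 19310 = -13438$)
$\left(f{\left(h{\left(-2 \right)} \right)} + T\right) \left(9776 + l{\left(-100,-188 \right)}\right) = \left(\frac{1}{20} - 13438\right) \left(9776 - 267\right) = - \frac{268759 \left(9776 - 267\right)}{20} = \left(- \frac{268759}{20}\right) 9509 = - \frac{2555629331}{20}$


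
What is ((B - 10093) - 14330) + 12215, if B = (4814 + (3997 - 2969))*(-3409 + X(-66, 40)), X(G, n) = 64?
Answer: -19553698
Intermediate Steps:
B = -19541490 (B = (4814 + (3997 - 2969))*(-3409 + 64) = (4814 + 1028)*(-3345) = 5842*(-3345) = -19541490)
((B - 10093) - 14330) + 12215 = ((-19541490 - 10093) - 14330) + 12215 = (-19551583 - 14330) + 12215 = -19565913 + 12215 = -19553698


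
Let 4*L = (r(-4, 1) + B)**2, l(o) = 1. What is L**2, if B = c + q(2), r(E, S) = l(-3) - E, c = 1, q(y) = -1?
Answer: 625/16 ≈ 39.063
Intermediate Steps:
r(E, S) = 1 - E
B = 0 (B = 1 - 1 = 0)
L = 25/4 (L = ((1 - 1*(-4)) + 0)**2/4 = ((1 + 4) + 0)**2/4 = (5 + 0)**2/4 = (1/4)*5**2 = (1/4)*25 = 25/4 ≈ 6.2500)
L**2 = (25/4)**2 = 625/16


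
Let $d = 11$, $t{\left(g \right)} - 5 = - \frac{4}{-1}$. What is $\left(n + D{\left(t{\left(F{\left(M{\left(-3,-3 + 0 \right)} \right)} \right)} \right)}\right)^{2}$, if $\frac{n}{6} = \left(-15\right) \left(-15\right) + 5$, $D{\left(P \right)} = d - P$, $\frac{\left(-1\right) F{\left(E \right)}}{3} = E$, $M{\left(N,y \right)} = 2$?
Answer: $1909924$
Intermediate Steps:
$F{\left(E \right)} = - 3 E$
$t{\left(g \right)} = 9$ ($t{\left(g \right)} = 5 - \frac{4}{-1} = 5 - -4 = 5 + 4 = 9$)
$D{\left(P \right)} = 11 - P$
$n = 1380$ ($n = 6 \left(\left(-15\right) \left(-15\right) + 5\right) = 6 \left(225 + 5\right) = 6 \cdot 230 = 1380$)
$\left(n + D{\left(t{\left(F{\left(M{\left(-3,-3 + 0 \right)} \right)} \right)} \right)}\right)^{2} = \left(1380 + \left(11 - 9\right)\right)^{2} = \left(1380 + 2\right)^{2} = 1382^{2} = 1909924$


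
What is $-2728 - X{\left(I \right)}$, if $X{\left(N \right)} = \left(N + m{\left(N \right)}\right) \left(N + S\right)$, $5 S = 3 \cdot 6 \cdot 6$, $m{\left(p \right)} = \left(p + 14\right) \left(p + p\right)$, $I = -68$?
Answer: $\frac{1674392}{5} \approx 3.3488 \cdot 10^{5}$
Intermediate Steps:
$m{\left(p \right)} = 2 p \left(14 + p\right)$ ($m{\left(p \right)} = \left(14 + p\right) 2 p = 2 p \left(14 + p\right)$)
$S = \frac{108}{5}$ ($S = \frac{3 \cdot 6 \cdot 6}{5} = \frac{18 \cdot 6}{5} = \frac{1}{5} \cdot 108 = \frac{108}{5} \approx 21.6$)
$X{\left(N \right)} = \left(\frac{108}{5} + N\right) \left(N + 2 N \left(14 + N\right)\right)$ ($X{\left(N \right)} = \left(N + 2 N \left(14 + N\right)\right) \left(N + \frac{108}{5}\right) = \left(N + 2 N \left(14 + N\right)\right) \left(\frac{108}{5} + N\right) = \left(\frac{108}{5} + N\right) \left(N + 2 N \left(14 + N\right)\right)$)
$-2728 - X{\left(I \right)} = -2728 - \frac{1}{5} \left(-68\right) \left(3132 + 10 \left(-68\right)^{2} + 361 \left(-68\right)\right) = -2728 - \frac{1}{5} \left(-68\right) \left(3132 + 10 \cdot 4624 - 24548\right) = -2728 - \frac{1}{5} \left(-68\right) \left(3132 + 46240 - 24548\right) = -2728 - \frac{1}{5} \left(-68\right) 24824 = -2728 - - \frac{1688032}{5} = -2728 + \frac{1688032}{5} = \frac{1674392}{5}$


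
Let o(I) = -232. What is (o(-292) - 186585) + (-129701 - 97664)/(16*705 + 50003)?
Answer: -11448933576/61283 ≈ -1.8682e+5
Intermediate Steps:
(o(-292) - 186585) + (-129701 - 97664)/(16*705 + 50003) = (-232 - 186585) + (-129701 - 97664)/(16*705 + 50003) = -186817 - 227365/(11280 + 50003) = -186817 - 227365/61283 = -11448933576/61283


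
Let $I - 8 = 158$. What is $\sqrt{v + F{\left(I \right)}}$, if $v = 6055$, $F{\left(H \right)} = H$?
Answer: $\sqrt{6221} \approx 78.873$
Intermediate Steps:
$I = 166$ ($I = 8 + 158 = 166$)
$\sqrt{v + F{\left(I \right)}} = \sqrt{6055 + 166} = \sqrt{6221}$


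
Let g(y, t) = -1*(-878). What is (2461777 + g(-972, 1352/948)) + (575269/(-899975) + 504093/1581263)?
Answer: 3504596901327181303/1423097168425 ≈ 2.4627e+6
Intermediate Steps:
g(y, t) = 878
(2461777 + g(-972, 1352/948)) + (575269/(-899975) + 504093/1581263) = (2461777 + 878) + (575269/(-899975) + 504093/1581263) = 2462655 + (575269*(-1/899975) + 504093*(1/1581263)) = 2462655 + (-575269/899975 + 504093/1581263) = 2462655 - 455980487072/1423097168425 = 3504596901327181303/1423097168425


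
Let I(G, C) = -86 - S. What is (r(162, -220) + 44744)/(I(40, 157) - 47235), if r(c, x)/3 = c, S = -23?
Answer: -22615/23649 ≈ -0.95628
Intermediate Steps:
r(c, x) = 3*c
I(G, C) = -63 (I(G, C) = -86 - 1*(-23) = -86 + 23 = -63)
(r(162, -220) + 44744)/(I(40, 157) - 47235) = (3*162 + 44744)/(-63 - 47235) = (486 + 44744)/(-47298) = 45230*(-1/47298) = -22615/23649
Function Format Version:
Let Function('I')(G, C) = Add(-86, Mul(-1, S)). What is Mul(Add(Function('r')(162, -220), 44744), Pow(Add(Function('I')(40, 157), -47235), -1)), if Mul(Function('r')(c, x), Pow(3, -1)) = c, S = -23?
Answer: Rational(-22615, 23649) ≈ -0.95628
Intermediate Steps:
Function('r')(c, x) = Mul(3, c)
Function('I')(G, C) = -63 (Function('I')(G, C) = Add(-86, Mul(-1, -23)) = Add(-86, 23) = -63)
Mul(Add(Function('r')(162, -220), 44744), Pow(Add(Function('I')(40, 157), -47235), -1)) = Mul(Add(Mul(3, 162), 44744), Pow(Add(-63, -47235), -1)) = Mul(Add(486, 44744), Pow(-47298, -1)) = Mul(45230, Rational(-1, 47298)) = Rational(-22615, 23649)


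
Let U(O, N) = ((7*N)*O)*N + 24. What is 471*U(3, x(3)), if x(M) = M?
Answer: 100323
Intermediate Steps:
U(O, N) = 24 + 7*O*N² (U(O, N) = (7*N*O)*N + 24 = 7*O*N² + 24 = 24 + 7*O*N²)
471*U(3, x(3)) = 471*(24 + 7*3*3²) = 471*(24 + 7*3*9) = 471*(24 + 189) = 471*213 = 100323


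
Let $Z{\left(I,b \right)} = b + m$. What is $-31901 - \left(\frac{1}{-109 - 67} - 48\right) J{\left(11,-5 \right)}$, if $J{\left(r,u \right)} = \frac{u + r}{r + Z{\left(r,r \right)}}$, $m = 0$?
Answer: $- \frac{61734989}{1936} \approx -31888.0$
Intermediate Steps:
$Z{\left(I,b \right)} = b$ ($Z{\left(I,b \right)} = b + 0 = b$)
$J{\left(r,u \right)} = \frac{r + u}{2 r}$ ($J{\left(r,u \right)} = \frac{u + r}{r + r} = \frac{r + u}{2 r}$)
$-31901 - \left(\frac{1}{-109 - 67} - 48\right) J{\left(11,-5 \right)} = -31901 - \left(\frac{1}{-109 - 67} - 48\right) \frac{11 - 5}{2 \cdot 11} = -31901 - \left(\frac{1}{-109 - 67} - 48\right) \frac{1}{2} \cdot \frac{1}{11} \cdot 6 = -31901 - \left(\frac{1}{-109 - 67} - 48\right) \frac{3}{11} = -31901 - \left(\frac{1}{-176} - 48\right) \frac{3}{11} = -31901 - \left(- \frac{1}{176} - 48\right) \frac{3}{11} = -31901 - \left(- \frac{8449}{176}\right) \frac{3}{11} = -31901 - - \frac{25347}{1936} = -31901 + \frac{25347}{1936} = - \frac{61734989}{1936}$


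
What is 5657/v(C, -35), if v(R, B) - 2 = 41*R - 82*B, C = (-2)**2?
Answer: 5657/3036 ≈ 1.8633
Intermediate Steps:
C = 4
v(R, B) = 2 - 82*B + 41*R (v(R, B) = 2 + (41*R - 82*B) = 2 + (-82*B + 41*R) = 2 - 82*B + 41*R)
5657/v(C, -35) = 5657/(2 - 82*(-35) + 41*4) = 5657/(2 + 2870 + 164) = 5657/3036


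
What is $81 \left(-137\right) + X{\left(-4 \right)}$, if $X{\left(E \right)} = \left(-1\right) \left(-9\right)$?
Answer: $-11088$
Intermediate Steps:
$X{\left(E \right)} = 9$
$81 \left(-137\right) + X{\left(-4 \right)} = 81 \left(-137\right) + 9 = -11097 + 9 = -11088$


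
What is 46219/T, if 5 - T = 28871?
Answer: -46219/28866 ≈ -1.6012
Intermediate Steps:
T = -28866 (T = 5 - 1*28871 = 5 - 28871 = -28866)
46219/T = 46219/(-28866) = 46219*(-1/28866) = -46219/28866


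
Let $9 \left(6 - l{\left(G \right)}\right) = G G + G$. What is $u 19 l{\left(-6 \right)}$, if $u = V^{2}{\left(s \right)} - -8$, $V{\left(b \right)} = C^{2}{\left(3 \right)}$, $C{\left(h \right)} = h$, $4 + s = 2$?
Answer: $\frac{13528}{3} \approx 4509.3$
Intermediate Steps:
$s = -2$ ($s = -4 + 2 = -2$)
$l{\left(G \right)} = 6 - \frac{G}{9} - \frac{G^{2}}{9}$ ($l{\left(G \right)} = 6 - \frac{G G + G}{9} = 6 - \frac{G^{2} + G}{9} = 6 - \frac{G + G^{2}}{9} = 6 - \left(\frac{G}{9} + \frac{G^{2}}{9}\right) = 6 - \frac{G}{9} - \frac{G^{2}}{9}$)
$V{\left(b \right)} = 9$ ($V{\left(b \right)} = 3^{2} = 9$)
$u = 89$ ($u = 9^{2} - -8 = 81 + 8 = 89$)
$u 19 l{\left(-6 \right)} = 89 \cdot 19 \left(6 - - \frac{2}{3} - \frac{\left(-6\right)^{2}}{9}\right) = 1691 \left(6 + \frac{2}{3} - 4\right) = 1691 \cdot \frac{8}{3} = \frac{13528}{3}$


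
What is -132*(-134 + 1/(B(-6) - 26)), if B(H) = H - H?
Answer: 230010/13 ≈ 17693.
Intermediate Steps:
B(H) = 0
-132*(-134 + 1/(B(-6) - 26)) = -132*(-134 + 1/(0 - 26)) = -132*(-134 + 1/(-26)) = -132*(-134 - 1/26) = -132*(-3485/26) = 230010/13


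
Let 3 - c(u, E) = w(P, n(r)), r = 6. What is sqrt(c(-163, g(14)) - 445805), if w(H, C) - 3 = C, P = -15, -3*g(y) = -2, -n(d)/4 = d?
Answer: I*sqrt(445781) ≈ 667.67*I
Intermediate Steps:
n(d) = -4*d
g(y) = 2/3 (g(y) = -1/3*(-2) = 2/3)
w(H, C) = 3 + C
c(u, E) = 24 (c(u, E) = 3 - (3 - 4*6) = 3 - (3 - 24) = 3 - 1*(-21) = 3 + 21 = 24)
sqrt(c(-163, g(14)) - 445805) = sqrt(24 - 445805) = sqrt(-445781) = I*sqrt(445781)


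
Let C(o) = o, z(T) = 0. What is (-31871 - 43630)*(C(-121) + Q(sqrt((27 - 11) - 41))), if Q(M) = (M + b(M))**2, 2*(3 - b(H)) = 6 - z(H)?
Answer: 11023146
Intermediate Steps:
b(H) = 0 (b(H) = 3 - (6 - 1*0)/2 = 3 - (6 + 0)/2 = 3 - 1/2*6 = 3 - 3 = 0)
Q(M) = M**2 (Q(M) = (M + 0)**2 = M**2)
(-31871 - 43630)*(C(-121) + Q(sqrt((27 - 11) - 41))) = (-31871 - 43630)*(-121 + (sqrt((27 - 11) - 41))**2) = -75501*(-121 + (sqrt(16 - 41))**2) = -75501*(-121 + (sqrt(-25))**2) = -75501*(-121 + (5*I)**2) = -75501*(-121 - 25) = -75501*(-146) = 11023146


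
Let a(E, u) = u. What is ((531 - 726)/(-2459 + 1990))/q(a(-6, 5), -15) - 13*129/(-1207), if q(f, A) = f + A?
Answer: 1525953/1132166 ≈ 1.3478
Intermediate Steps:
q(f, A) = A + f
((531 - 726)/(-2459 + 1990))/q(a(-6, 5), -15) - 13*129/(-1207) = ((531 - 726)/(-2459 + 1990))/(-15 + 5) - 13*129/(-1207) = -195/(-469)/(-10) - 1677*(-1/1207) = -195*(-1/469)*(-⅒) + 1677/1207 = (195/469)*(-⅒) + 1677/1207 = -39/938 + 1677/1207 = 1525953/1132166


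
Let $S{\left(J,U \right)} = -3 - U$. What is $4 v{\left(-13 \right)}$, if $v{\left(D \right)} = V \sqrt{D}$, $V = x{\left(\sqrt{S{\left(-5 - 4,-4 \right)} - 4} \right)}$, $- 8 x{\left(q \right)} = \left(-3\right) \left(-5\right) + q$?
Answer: $\frac{\sqrt{39}}{2} - \frac{15 i \sqrt{13}}{2} \approx 3.1225 - 27.042 i$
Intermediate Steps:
$x{\left(q \right)} = - \frac{15}{8} - \frac{q}{8}$ ($x{\left(q \right)} = - \frac{\left(-3\right) \left(-5\right) + q}{8} = - \frac{15 + q}{8} = - \frac{15}{8} - \frac{q}{8}$)
$V = - \frac{15}{8} - \frac{i \sqrt{3}}{8}$ ($V = - \frac{15}{8} - \frac{\sqrt{\left(-3 - -4\right) - 4}}{8} = - \frac{15}{8} - \frac{\sqrt{\left(-3 + 4\right) - 4}}{8} = - \frac{15}{8} - \frac{\sqrt{1 - 4}}{8} = - \frac{15}{8} - \frac{\sqrt{-3}}{8} = - \frac{15}{8} - \frac{i \sqrt{3}}{8} \approx -1.875 - 0.21651 i$)
$v{\left(D \right)} = \sqrt{D} \left(- \frac{15}{8} - \frac{i \sqrt{3}}{8}\right)$ ($v{\left(D \right)} = \left(- \frac{15}{8} - \frac{i \sqrt{3}}{8}\right) \sqrt{D} = \sqrt{D} \left(- \frac{15}{8} - \frac{i \sqrt{3}}{8}\right)$)
$4 v{\left(-13 \right)} = 4 \frac{\sqrt{-13} \left(-15 - i \sqrt{3}\right)}{8} = 4 \frac{i \sqrt{13} \left(-15 - i \sqrt{3}\right)}{8} = \frac{i \sqrt{13} \left(-15 - i \sqrt{3}\right)}{2}$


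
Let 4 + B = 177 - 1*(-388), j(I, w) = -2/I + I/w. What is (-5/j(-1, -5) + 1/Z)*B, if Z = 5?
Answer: -5814/5 ≈ -1162.8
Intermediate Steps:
B = 561 (B = -4 + (177 - 1*(-388)) = -4 + (177 + 388) = -4 + 565 = 561)
(-5/j(-1, -5) + 1/Z)*B = (-5/(-2/(-1) - 1/(-5)) + 1/5)*561 = (-5/(-2*(-1) - 1*(-⅕)) + 1*(⅕))*561 = (-5/(2 + ⅕) + ⅕)*561 = (-5/11/5 + ⅕)*561 = (-5*5/11 + ⅕)*561 = (-25/11 + ⅕)*561 = -114/55*561 = -5814/5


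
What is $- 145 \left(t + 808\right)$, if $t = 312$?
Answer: $-162400$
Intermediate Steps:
$- 145 \left(t + 808\right) = - 145 \left(312 + 808\right) = \left(-145\right) 1120 = -162400$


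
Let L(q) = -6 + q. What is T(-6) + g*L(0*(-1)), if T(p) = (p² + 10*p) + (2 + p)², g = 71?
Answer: -434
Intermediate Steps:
T(p) = p² + (2 + p)² + 10*p
T(-6) + g*L(0*(-1)) = (4 + 2*(-6)² + 14*(-6)) + 71*(-6 + 0*(-1)) = (4 + 2*36 - 84) + 71*(-6 + 0) = (4 + 72 - 84) + 71*(-6) = -8 - 426 = -434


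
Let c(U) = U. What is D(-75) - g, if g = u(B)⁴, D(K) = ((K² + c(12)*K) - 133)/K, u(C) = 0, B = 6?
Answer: -4592/75 ≈ -61.227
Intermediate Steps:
D(K) = (-133 + K² + 12*K)/K (D(K) = ((K² + 12*K) - 133)/K = (-133 + K² + 12*K)/K)
g = 0 (g = 0⁴ = 0)
D(-75) - g = (12 - 75 - 133/(-75)) - 1*0 = (12 - 75 - 133*(-1/75)) + 0 = (12 - 75 + 133/75) + 0 = -4592/75 + 0 = -4592/75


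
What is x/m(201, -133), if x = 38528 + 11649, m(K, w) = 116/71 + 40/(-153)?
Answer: 545072751/14908 ≈ 36562.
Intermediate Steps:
m(K, w) = 14908/10863 (m(K, w) = 116*(1/71) + 40*(-1/153) = 116/71 - 40/153 = 14908/10863)
x = 50177
x/m(201, -133) = 50177/(14908/10863) = 50177*(10863/14908) = 545072751/14908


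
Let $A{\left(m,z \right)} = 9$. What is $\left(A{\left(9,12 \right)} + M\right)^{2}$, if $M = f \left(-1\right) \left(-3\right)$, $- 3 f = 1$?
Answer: $64$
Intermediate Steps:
$f = - \frac{1}{3}$ ($f = \left(- \frac{1}{3}\right) 1 = - \frac{1}{3} \approx -0.33333$)
$M = -1$ ($M = \left(- \frac{1}{3}\right) \left(-1\right) \left(-3\right) = \frac{1}{3} \left(-3\right) = -1$)
$\left(A{\left(9,12 \right)} + M\right)^{2} = \left(9 - 1\right)^{2} = 8^{2} = 64$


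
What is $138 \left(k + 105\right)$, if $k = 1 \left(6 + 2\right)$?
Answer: $15594$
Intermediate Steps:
$k = 8$ ($k = 1 \cdot 8 = 8$)
$138 \left(k + 105\right) = 138 \left(8 + 105\right) = 138 \cdot 113 = 15594$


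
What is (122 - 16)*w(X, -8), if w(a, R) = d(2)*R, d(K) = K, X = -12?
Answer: -1696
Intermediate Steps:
w(a, R) = 2*R
(122 - 16)*w(X, -8) = (122 - 16)*(2*(-8)) = 106*(-16) = -1696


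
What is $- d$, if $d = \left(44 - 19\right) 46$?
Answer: $-1150$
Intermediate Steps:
$d = 1150$ ($d = 25 \cdot 46 = 1150$)
$- d = \left(-1\right) 1150 = -1150$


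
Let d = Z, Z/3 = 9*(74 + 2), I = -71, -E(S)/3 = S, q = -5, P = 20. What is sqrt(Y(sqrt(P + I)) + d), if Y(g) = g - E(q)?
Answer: sqrt(2037 + I*sqrt(51)) ≈ 45.133 + 0.07912*I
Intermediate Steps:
E(S) = -3*S
Y(g) = -15 + g (Y(g) = g - (-3)*(-5) = g - 1*15 = g - 15 = -15 + g)
Z = 2052 (Z = 3*(9*(74 + 2)) = 3*(9*76) = 3*684 = 2052)
d = 2052
sqrt(Y(sqrt(P + I)) + d) = sqrt((-15 + sqrt(20 - 71)) + 2052) = sqrt((-15 + sqrt(-51)) + 2052) = sqrt((-15 + I*sqrt(51)) + 2052) = sqrt(2037 + I*sqrt(51))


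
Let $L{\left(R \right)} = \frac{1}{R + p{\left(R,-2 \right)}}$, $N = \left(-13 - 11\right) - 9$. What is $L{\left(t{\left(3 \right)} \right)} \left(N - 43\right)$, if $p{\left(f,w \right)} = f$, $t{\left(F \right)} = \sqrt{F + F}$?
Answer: $- \frac{19 \sqrt{6}}{3} \approx -15.513$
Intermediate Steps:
$t{\left(F \right)} = \sqrt{2} \sqrt{F}$ ($t{\left(F \right)} = \sqrt{2 F} = \sqrt{2} \sqrt{F}$)
$N = -33$ ($N = -24 - 9 = -33$)
$L{\left(R \right)} = \frac{1}{2 R}$ ($L{\left(R \right)} = \frac{1}{R + R} = \frac{1}{2 R}$)
$L{\left(t{\left(3 \right)} \right)} \left(N - 43\right) = \frac{1}{2 \sqrt{2} \sqrt{3}} \left(-33 - 43\right) = \frac{1}{2 \sqrt{6}} \left(-76\right) = \frac{\frac{1}{6} \sqrt{6}}{2} \left(-76\right) = \frac{\sqrt{6}}{12} \left(-76\right) = - \frac{19 \sqrt{6}}{3}$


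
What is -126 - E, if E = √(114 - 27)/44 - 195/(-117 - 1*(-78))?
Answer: -131 - √87/44 ≈ -131.21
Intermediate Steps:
E = 5 + √87/44 (E = √87*(1/44) - 195/(-117 + 78) = √87/44 - 195/(-39) = √87/44 - 195*(-1/39) = √87/44 + 5 = 5 + √87/44 ≈ 5.2120)
-126 - E = -126 - (5 + √87/44) = -126 + (-5 - √87/44) = -131 - √87/44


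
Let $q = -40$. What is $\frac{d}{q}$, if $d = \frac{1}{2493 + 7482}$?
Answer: $- \frac{1}{399000} \approx -2.5063 \cdot 10^{-6}$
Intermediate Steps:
$d = \frac{1}{9975} \approx 0.00010025$
$\frac{d}{q} = \frac{1}{9975 \left(-40\right)} = \frac{1}{9975} \left(- \frac{1}{40}\right) = - \frac{1}{399000}$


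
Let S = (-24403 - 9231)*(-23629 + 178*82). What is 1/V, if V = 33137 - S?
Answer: -1/303782785 ≈ -3.2918e-9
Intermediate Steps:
S = 303815922 (S = -33634*(-23629 + 14596) = -33634*(-9033) = 303815922)
V = -303782785 (V = 33137 - 1*303815922 = 33137 - 303815922 = -303782785)
1/V = 1/(-303782785) = -1/303782785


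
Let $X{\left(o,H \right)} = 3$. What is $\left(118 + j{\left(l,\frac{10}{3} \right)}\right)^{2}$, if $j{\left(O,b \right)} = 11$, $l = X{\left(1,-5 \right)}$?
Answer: $16641$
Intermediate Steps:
$l = 3$
$\left(118 + j{\left(l,\frac{10}{3} \right)}\right)^{2} = \left(118 + 11\right)^{2} = 129^{2} = 16641$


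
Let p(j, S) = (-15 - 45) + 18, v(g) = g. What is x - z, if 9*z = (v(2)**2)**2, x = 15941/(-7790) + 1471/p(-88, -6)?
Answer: -501721/12915 ≈ -38.848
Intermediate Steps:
p(j, S) = -42 (p(j, S) = -60 + 18 = -42)
x = -159587/4305 (x = 15941/(-7790) + 1471/(-42) = 15941*(-1/7790) + 1471*(-1/42) = -839/410 - 1471/42 = -159587/4305 ≈ -37.070)
z = 16/9 (z = (2**2)**2/9 = (1/9)*4**2 = (1/9)*16 = 16/9 ≈ 1.7778)
x - z = -159587/4305 - 1*16/9 = -159587/4305 - 16/9 = -501721/12915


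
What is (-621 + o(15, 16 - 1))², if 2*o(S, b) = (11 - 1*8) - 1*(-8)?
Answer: 1515361/4 ≈ 3.7884e+5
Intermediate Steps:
o(S, b) = 11/2 (o(S, b) = ((11 - 1*8) - 1*(-8))/2 = ((11 - 8) + 8)/2 = (3 + 8)/2 = (½)*11 = 11/2)
(-621 + o(15, 16 - 1))² = (-621 + 11/2)² = (-1231/2)² = 1515361/4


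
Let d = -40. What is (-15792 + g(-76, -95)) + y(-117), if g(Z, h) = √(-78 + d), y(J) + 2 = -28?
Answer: -15822 + I*√118 ≈ -15822.0 + 10.863*I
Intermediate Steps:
y(J) = -30 (y(J) = -2 - 28 = -30)
g(Z, h) = I*√118 (g(Z, h) = √(-78 - 40) = √(-118) = I*√118)
(-15792 + g(-76, -95)) + y(-117) = (-15792 + I*√118) - 30 = -15822 + I*√118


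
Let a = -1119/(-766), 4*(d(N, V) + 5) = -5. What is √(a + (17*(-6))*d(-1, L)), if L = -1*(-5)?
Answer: √93728526/383 ≈ 25.278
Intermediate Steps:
L = 5
d(N, V) = -25/4 (d(N, V) = -5 + (¼)*(-5) = -5 - 5/4 = -25/4)
a = 1119/766 (a = -1119*(-1/766) = 1119/766 ≈ 1.4608)
√(a + (17*(-6))*d(-1, L)) = √(1119/766 + (17*(-6))*(-25/4)) = √(1119/766 - 102*(-25/4)) = √(1119/766 + 1275/2) = √(244722/383) = √93728526/383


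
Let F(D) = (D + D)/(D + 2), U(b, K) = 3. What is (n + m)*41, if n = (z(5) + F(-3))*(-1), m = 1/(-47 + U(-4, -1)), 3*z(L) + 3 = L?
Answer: -36203/132 ≈ -274.27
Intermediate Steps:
z(L) = -1 + L/3
F(D) = 2*D/(2 + D) (F(D) = (2*D)/(2 + D) = 2*D/(2 + D))
m = -1/44 (m = 1/(-47 + 3) = 1/(-44) = -1/44 ≈ -0.022727)
n = -20/3 (n = ((-1 + (⅓)*5) + 2*(-3)/(2 - 3))*(-1) = ((-1 + 5/3) + 2*(-3)/(-1))*(-1) = (⅔ + 2*(-3)*(-1))*(-1) = (⅔ + 6)*(-1) = (20/3)*(-1) = -20/3 ≈ -6.6667)
(n + m)*41 = (-20/3 - 1/44)*41 = -883/132*41 = -36203/132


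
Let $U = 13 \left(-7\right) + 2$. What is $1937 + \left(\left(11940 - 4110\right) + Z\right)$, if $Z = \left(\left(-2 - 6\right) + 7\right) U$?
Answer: $9856$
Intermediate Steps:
$U = -89$ ($U = -91 + 2 = -89$)
$Z = 89$ ($Z = \left(\left(-2 - 6\right) + 7\right) \left(-89\right) = \left(-8 + 7\right) \left(-89\right) = \left(-1\right) \left(-89\right) = 89$)
$1937 + \left(\left(11940 - 4110\right) + Z\right) = 1937 + \left(\left(11940 - 4110\right) + 89\right) = 1937 + \left(7830 + 89\right) = 1937 + 7919 = 9856$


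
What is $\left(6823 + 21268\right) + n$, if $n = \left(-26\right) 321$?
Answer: $19745$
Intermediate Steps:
$n = -8346$
$\left(6823 + 21268\right) + n = \left(6823 + 21268\right) - 8346 = 28091 - 8346 = 19745$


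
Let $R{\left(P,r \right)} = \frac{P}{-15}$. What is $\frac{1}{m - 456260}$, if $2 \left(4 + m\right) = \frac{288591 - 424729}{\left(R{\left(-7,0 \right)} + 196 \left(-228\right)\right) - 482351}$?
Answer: $- \frac{7905578}{3607029619557} \approx -2.1917 \cdot 10^{-6}$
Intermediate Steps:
$R{\left(P,r \right)} = - \frac{P}{15}$ ($R{\left(P,r \right)} = P \left(- \frac{1}{15}\right) = - \frac{P}{15}$)
$m = - \frac{30601277}{7905578}$ ($m = -4 + \frac{\left(288591 - 424729\right) \frac{1}{\left(\left(- \frac{1}{15}\right) \left(-7\right) + 196 \left(-228\right)\right) - 482351}}{2} = -4 + \frac{\left(-136138\right) \frac{1}{\left(\frac{7}{15} - 44688\right) - 482351}}{2} = -4 + \frac{\left(-136138\right) \frac{1}{- \frac{670313}{15} - 482351}}{2} = -4 + \frac{\left(-136138\right) \frac{1}{- \frac{7905578}{15}}}{2} = -4 + \frac{\left(-136138\right) \left(- \frac{15}{7905578}\right)}{2} = -4 + \frac{1}{2} \cdot \frac{1021035}{3952789} = -4 + \frac{1021035}{7905578} = - \frac{30601277}{7905578} \approx -3.8708$)
$\frac{1}{m - 456260} = \frac{1}{- \frac{30601277}{7905578} - 456260} = \frac{1}{- \frac{3607029619557}{7905578}} = - \frac{7905578}{3607029619557}$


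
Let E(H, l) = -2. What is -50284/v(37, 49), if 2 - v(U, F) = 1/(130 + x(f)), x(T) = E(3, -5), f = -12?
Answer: -6436352/255 ≈ -25241.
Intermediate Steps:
x(T) = -2
v(U, F) = 255/128 (v(U, F) = 2 - 1/(130 - 2) = 2 - 1/128 = 255/128)
-50284/v(37, 49) = -50284/255/128 = -50284*128/255 = -6436352/255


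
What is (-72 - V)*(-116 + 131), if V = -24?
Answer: -720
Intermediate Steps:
(-72 - V)*(-116 + 131) = (-72 - 1*(-24))*(-116 + 131) = (-72 + 24)*15 = -48*15 = -720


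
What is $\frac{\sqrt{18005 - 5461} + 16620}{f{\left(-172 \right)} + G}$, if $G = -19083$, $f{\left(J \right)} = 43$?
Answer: $- \frac{4183}{4760} \approx -0.87878$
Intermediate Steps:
$\frac{\sqrt{18005 - 5461} + 16620}{f{\left(-172 \right)} + G} = \frac{\sqrt{18005 - 5461} + 16620}{43 - 19083} = \frac{\sqrt{12544} + 16620}{-19040} = \left(112 + 16620\right) \left(- \frac{1}{19040}\right) = 16732 \left(- \frac{1}{19040}\right) = - \frac{4183}{4760}$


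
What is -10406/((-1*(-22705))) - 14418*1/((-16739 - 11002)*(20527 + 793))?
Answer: -205139257201/447620083820 ≈ -0.45829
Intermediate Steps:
-10406/((-1*(-22705))) - 14418*1/((-16739 - 11002)*(20527 + 793)) = -10406/22705 - 14418/((-27741*21320)) = -10406*1/22705 - 14418/(-591438120) = -10406/22705 - 14418*(-1/591438120) = -10406/22705 + 2403/98573020 = -205139257201/447620083820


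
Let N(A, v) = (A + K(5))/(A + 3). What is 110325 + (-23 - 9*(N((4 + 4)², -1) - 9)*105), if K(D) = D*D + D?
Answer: 7871239/67 ≈ 1.1748e+5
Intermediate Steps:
K(D) = D + D² (K(D) = D² + D = D + D²)
N(A, v) = (30 + A)/(3 + A) (N(A, v) = (A + 5*(1 + 5))/(A + 3) = (A + 5*6)/(3 + A) = (A + 30)/(3 + A) = (30 + A)/(3 + A))
110325 + (-23 - 9*(N((4 + 4)², -1) - 9)*105) = 110325 + (-23 - 9*((30 + (4 + 4)²)/(3 + (4 + 4)²) - 9)*105) = 110325 + (-23 - 9*((30 + 8²)/(3 + 8²) - 9)*105) = 110325 + (-23 - 9*((30 + 64)/(3 + 64) - 9)*105) = 110325 + (-23 - 9*(94/67 - 9)*105) = 110325 + (-23 - 9*(-509/67)*105) = 110325 + (-23 + (4581/67)*105) = 110325 + (-23 + 481005/67) = 110325 + 479464/67 = 7871239/67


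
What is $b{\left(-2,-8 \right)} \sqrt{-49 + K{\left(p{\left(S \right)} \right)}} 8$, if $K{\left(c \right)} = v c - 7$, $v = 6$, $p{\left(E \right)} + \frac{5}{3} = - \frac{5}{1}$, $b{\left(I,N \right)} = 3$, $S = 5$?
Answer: $96 i \sqrt{6} \approx 235.15 i$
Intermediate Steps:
$p{\left(E \right)} = - \frac{20}{3}$ ($p{\left(E \right)} = - \frac{5}{3} - \frac{5}{1} = - \frac{5}{3} - 5 = - \frac{20}{3}$)
$K{\left(c \right)} = -7 + 6 c$ ($K{\left(c \right)} = 6 c - 7 = -7 + 6 c$)
$b{\left(-2,-8 \right)} \sqrt{-49 + K{\left(p{\left(S \right)} \right)}} 8 = 3 \sqrt{-49 + \left(-7 + 6 \left(- \frac{20}{3}\right)\right)} 8 = 3 \sqrt{-49 - 47} \cdot 8 = 3 \sqrt{-96} \cdot 8 = 3 \cdot 4 i \sqrt{6} \cdot 8 = 12 i \sqrt{6} \cdot 8 = 96 i \sqrt{6}$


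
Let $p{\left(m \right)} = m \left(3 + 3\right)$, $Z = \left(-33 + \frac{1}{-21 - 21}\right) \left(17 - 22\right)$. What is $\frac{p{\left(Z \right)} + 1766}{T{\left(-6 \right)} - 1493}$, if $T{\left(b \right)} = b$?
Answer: $- \frac{19297}{10493} \approx -1.839$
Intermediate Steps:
$Z = \frac{6935}{42}$ ($Z = \left(-33 + \frac{1}{-42}\right) \left(-5\right) = \left(-33 - \frac{1}{42}\right) \left(-5\right) = \left(- \frac{1387}{42}\right) \left(-5\right) = \frac{6935}{42} \approx 165.12$)
$p{\left(m \right)} = 6 m$ ($p{\left(m \right)} = m 6 = 6 m$)
$\frac{p{\left(Z \right)} + 1766}{T{\left(-6 \right)} - 1493} = \frac{6 \cdot \frac{6935}{42} + 1766}{-6 - 1493} = \frac{\frac{6935}{7} + 1766}{-1499} = \frac{19297}{7} \left(- \frac{1}{1499}\right) = - \frac{19297}{10493}$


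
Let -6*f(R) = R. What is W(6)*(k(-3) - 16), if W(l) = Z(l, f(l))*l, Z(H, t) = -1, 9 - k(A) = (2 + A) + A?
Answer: 18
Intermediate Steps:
f(R) = -R/6
k(A) = 7 - 2*A (k(A) = 9 - ((2 + A) + A) = 9 - (2 + 2*A) = 9 + (-2 - 2*A) = 7 - 2*A)
W(l) = -l
W(6)*(k(-3) - 16) = (-1*6)*((7 - 2*(-3)) - 16) = -6*((7 + 6) - 16) = -6*(13 - 16) = -6*(-3) = 18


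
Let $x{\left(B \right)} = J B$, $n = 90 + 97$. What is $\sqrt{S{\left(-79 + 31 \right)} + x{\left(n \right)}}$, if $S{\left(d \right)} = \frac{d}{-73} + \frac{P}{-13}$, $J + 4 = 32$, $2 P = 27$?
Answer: $\frac{\sqrt{18860815090}}{1898} \approx 72.358$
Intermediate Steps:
$n = 187$
$P = \frac{27}{2}$ ($P = \frac{1}{2} \cdot 27 = \frac{27}{2} \approx 13.5$)
$J = 28$ ($J = -4 + 32 = 28$)
$x{\left(B \right)} = 28 B$
$S{\left(d \right)} = - \frac{27}{26} - \frac{d}{73}$ ($S{\left(d \right)} = \frac{d}{-73} + \frac{27}{2 \left(-13\right)} = d \left(- \frac{1}{73}\right) + \frac{27}{2} \left(- \frac{1}{13}\right) = - \frac{d}{73} - \frac{27}{26} = - \frac{27}{26} - \frac{d}{73}$)
$\sqrt{S{\left(-79 + 31 \right)} + x{\left(n \right)}} = \sqrt{\left(- \frac{27}{26} - \frac{-79 + 31}{73}\right) + 28 \cdot 187} = \sqrt{\left(- \frac{27}{26} - - \frac{48}{73}\right) + 5236} = \sqrt{\left(- \frac{27}{26} + \frac{48}{73}\right) + 5236} = \sqrt{- \frac{723}{1898} + 5236} = \sqrt{\frac{9937205}{1898}} = \frac{\sqrt{18860815090}}{1898}$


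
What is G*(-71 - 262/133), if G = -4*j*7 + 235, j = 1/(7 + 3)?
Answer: -2253501/133 ≈ -16944.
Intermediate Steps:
j = 1/10 ≈ 0.10000
G = 1161/5 (G = -4*1/10*7 + 235 = -2/5*7 + 235 = -14/5 + 235 = 1161/5 ≈ 232.20)
G*(-71 - 262/133) = 1161*(-71 - 262/133)/5 = (1161/5)*(-9705/133) = -2253501/133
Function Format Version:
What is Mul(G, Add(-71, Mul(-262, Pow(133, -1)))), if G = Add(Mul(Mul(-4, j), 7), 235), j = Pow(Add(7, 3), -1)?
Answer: Rational(-2253501, 133) ≈ -16944.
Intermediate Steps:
j = Rational(1, 10) (j = Pow(10, -1) = Rational(1, 10) ≈ 0.10000)
G = Rational(1161, 5) (G = Add(Mul(Mul(-4, Rational(1, 10)), 7), 235) = Add(Mul(Rational(-2, 5), 7), 235) = Add(Rational(-14, 5), 235) = Rational(1161, 5) ≈ 232.20)
Mul(G, Add(-71, Mul(-262, Pow(133, -1)))) = Mul(Rational(1161, 5), Add(-71, Mul(-262, Pow(133, -1)))) = Mul(Rational(1161, 5), Add(-71, Mul(-262, Rational(1, 133)))) = Mul(Rational(1161, 5), Add(-71, Rational(-262, 133))) = Mul(Rational(1161, 5), Rational(-9705, 133)) = Rational(-2253501, 133)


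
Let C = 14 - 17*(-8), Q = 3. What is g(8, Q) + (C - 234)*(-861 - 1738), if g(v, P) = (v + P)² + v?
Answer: 218445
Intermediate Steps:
g(v, P) = v + (P + v)² (g(v, P) = (P + v)² + v = v + (P + v)²)
C = 150 (C = 14 + 136 = 150)
g(8, Q) + (C - 234)*(-861 - 1738) = (8 + (3 + 8)²) + (150 - 234)*(-861 - 1738) = (8 + 11²) - 84*(-2599) = (8 + 121) + 218316 = 129 + 218316 = 218445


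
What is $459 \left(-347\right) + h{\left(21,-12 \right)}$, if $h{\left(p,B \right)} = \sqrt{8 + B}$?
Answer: $-159273 + 2 i \approx -1.5927 \cdot 10^{5} + 2.0 i$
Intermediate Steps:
$459 \left(-347\right) + h{\left(21,-12 \right)} = 459 \left(-347\right) + \sqrt{8 - 12} = -159273 + \sqrt{-4} = -159273 + 2 i$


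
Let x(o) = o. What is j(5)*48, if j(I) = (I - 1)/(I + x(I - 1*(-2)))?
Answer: 16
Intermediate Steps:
j(I) = (-1 + I)/(2 + 2*I) (j(I) = (I - 1)/(I + (I - 1*(-2))) = (-1 + I)/(I + (I + 2)) = (-1 + I)/(I + (2 + I)) = (-1 + I)/(2 + 2*I))
j(5)*48 = ((-1 + 5)/(2*(1 + 5)))*48 = ((½)*4/6)*48 = ((½)*(⅙)*4)*48 = (⅓)*48 = 16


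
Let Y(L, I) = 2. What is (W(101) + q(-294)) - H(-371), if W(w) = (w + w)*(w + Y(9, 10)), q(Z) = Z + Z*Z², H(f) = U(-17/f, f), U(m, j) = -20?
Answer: -25391652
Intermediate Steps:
H(f) = -20
q(Z) = Z + Z³
W(w) = 2*w*(2 + w) (W(w) = (w + w)*(w + 2) = (2*w)*(2 + w) = 2*w*(2 + w))
(W(101) + q(-294)) - H(-371) = (2*101*(2 + 101) + (-294 + (-294)³)) - 1*(-20) = (2*101*103 + (-294 - 25412184)) + 20 = (20806 - 25412478) + 20 = -25391672 + 20 = -25391652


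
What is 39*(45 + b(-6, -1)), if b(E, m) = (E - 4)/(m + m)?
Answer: 1950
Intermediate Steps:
b(E, m) = (-4 + E)/(2*m) (b(E, m) = (-4 + E)/((2*m)) = (-4 + E)*(1/(2*m)) = (-4 + E)/(2*m))
39*(45 + b(-6, -1)) = 39*(45 + (½)*(-4 - 6)/(-1)) = 39*(45 + (½)*(-1)*(-10)) = 39*(45 + 5) = 39*50 = 1950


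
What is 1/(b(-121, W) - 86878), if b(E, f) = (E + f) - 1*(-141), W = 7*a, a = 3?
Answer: -1/86837 ≈ -1.1516e-5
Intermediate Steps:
W = 21 (W = 7*3 = 21)
b(E, f) = 141 + E + f (b(E, f) = (E + f) + 141 = 141 + E + f)
1/(b(-121, W) - 86878) = 1/((141 - 121 + 21) - 86878) = 1/(41 - 86878) = 1/(-86837) = -1/86837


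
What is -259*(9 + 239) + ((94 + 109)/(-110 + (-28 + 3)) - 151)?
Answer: -8691908/135 ≈ -64385.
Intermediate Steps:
-259*(9 + 239) + ((94 + 109)/(-110 + (-28 + 3)) - 151) = -259*248 + (203/(-110 - 25) - 151) = -64232 + (203/(-135) - 151) = -64232 + (203*(-1/135) - 151) = -64232 + (-203/135 - 151) = -64232 - 20588/135 = -8691908/135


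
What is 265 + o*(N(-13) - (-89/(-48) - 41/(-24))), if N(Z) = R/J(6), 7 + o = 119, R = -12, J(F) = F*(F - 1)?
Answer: -894/5 ≈ -178.80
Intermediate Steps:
J(F) = F*(-1 + F)
o = 112 (o = -7 + 119 = 112)
N(Z) = -⅖ (N(Z) = -12*1/(6*(-1 + 6)) = -12/(6*5) = -12/30 = -12*1/30 = -⅖)
265 + o*(N(-13) - (-89/(-48) - 41/(-24))) = 265 + 112*(-⅖ - (-89/(-48) - 41/(-24))) = 265 + 112*(-⅖ - (-89*(-1/48) - 41*(-1/24))) = 265 + 112*(-⅖ - (89/48 + 41/24)) = 265 + 112*(-⅖ - 1*57/16) = 265 + 112*(-⅖ - 57/16) = 265 + 112*(-317/80) = 265 - 2219/5 = -894/5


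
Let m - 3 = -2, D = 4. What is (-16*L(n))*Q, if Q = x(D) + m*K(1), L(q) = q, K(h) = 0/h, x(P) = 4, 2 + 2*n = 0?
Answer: 64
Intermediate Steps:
n = -1 (n = -1 + (1/2)*0 = -1 + 0 = -1)
m = 1 (m = 3 - 2 = 1)
K(h) = 0
Q = 4 (Q = 4 + 1*0 = 4 + 0 = 4)
(-16*L(n))*Q = -16*(-1)*4 = 16*4 = 64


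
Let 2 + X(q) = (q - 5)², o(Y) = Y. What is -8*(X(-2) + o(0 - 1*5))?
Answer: -336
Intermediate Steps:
X(q) = -2 + (-5 + q)² (X(q) = -2 + (q - 5)² = -2 + (-5 + q)²)
-8*(X(-2) + o(0 - 1*5)) = -8*((-2 + (-5 - 2)²) + (0 - 1*5)) = -8*((-2 + (-7)²) + (0 - 5)) = -8*((-2 + 49) - 5) = -8*(47 - 5) = -8*42 = -336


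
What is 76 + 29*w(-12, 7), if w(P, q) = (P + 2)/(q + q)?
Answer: 387/7 ≈ 55.286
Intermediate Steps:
w(P, q) = (2 + P)/(2*q) (w(P, q) = (2 + P)/((2*q)) = (2 + P)*(1/(2*q)) = (2 + P)/(2*q))
76 + 29*w(-12, 7) = 76 + 29*((1/2)*(2 - 12)/7) = 76 + 29*((1/2)*(1/7)*(-10)) = 76 + 29*(-5/7) = 76 - 145/7 = 387/7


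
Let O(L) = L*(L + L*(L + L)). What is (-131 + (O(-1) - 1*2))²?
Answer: 17956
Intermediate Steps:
O(L) = L*(L + 2*L²) (O(L) = L*(L + L*(2*L)) = L*(L + 2*L²))
(-131 + (O(-1) - 1*2))² = (-131 + ((-1)²*(1 + 2*(-1)) - 1*2))² = (-131 + (1*(1 - 2) - 2))² = (-131 + (1*(-1) - 2))² = (-131 + (-1 - 2))² = (-131 - 3)² = (-134)² = 17956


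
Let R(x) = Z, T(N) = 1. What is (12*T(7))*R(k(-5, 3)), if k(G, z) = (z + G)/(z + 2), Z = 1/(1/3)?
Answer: 36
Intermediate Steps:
Z = 3 (Z = 1/(1*(⅓)) = 1/(⅓) = 3)
k(G, z) = (G + z)/(2 + z)
R(x) = 3
(12*T(7))*R(k(-5, 3)) = (12*1)*3 = 12*3 = 36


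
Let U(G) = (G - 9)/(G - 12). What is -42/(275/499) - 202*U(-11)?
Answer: -1593034/6325 ≈ -251.86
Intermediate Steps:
U(G) = (-9 + G)/(-12 + G)
-42/(275/499) - 202*U(-11) = -42/(275/499) - 202*(-9 - 11)/(-12 - 11) = -42/(275*(1/499)) - 202*(-20)/(-23) = -42/275/499 - (-202)*(-20)/23 = -42*499/275 - 202*20/23 = -20958/275 - 4040/23 = -1593034/6325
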